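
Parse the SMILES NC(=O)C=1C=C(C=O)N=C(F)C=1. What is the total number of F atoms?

1

Scan the SMILES for F atoms (remember two-letter symbols like Cl and Br are single atoms).
Fluorine count: 1.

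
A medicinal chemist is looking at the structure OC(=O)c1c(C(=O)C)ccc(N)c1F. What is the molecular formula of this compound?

Walk through each heavy atom and fill implicit hydrogens from standard valence (C 4, N 3, O 2, S 2, halogen 1); for lowercase aromatic atoms, an aromatic c carries 1 H when it has two neighbours and 0 H with three, and aromatic n carries 0 H:
  atom 1: O, bond orders sum to 1 (valence 2) → 1 H
  atom 2: C, bond orders sum to 4 (valence 4) → 0 H
  atom 3: O, bond orders sum to 2 (valence 2) → 0 H
  atom 4: aromatic c, 3 neighbours → 0 H
  atom 5: aromatic c, 3 neighbours → 0 H
  atom 6: C, bond orders sum to 4 (valence 4) → 0 H
  atom 7: O, bond orders sum to 2 (valence 2) → 0 H
  atom 8: C, bond orders sum to 1 (valence 4) → 3 H
  atom 9: aromatic c, 2 neighbours → 1 H
  atom 10: aromatic c, 2 neighbours → 1 H
  atom 11: aromatic c, 3 neighbours → 0 H
  atom 12: N, bond orders sum to 1 (valence 3) → 2 H
  atom 13: aromatic c, 3 neighbours → 0 H
  atom 14: F (halogen, monovalent) → 0 H
Totals → C:9, H:8, F:1, N:1, O:3.
In Hill order: C9H8FNO3.

C9H8FNO3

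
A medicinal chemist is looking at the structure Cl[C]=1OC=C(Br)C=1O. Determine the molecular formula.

Walk through each heavy atom and fill implicit hydrogens from standard valence (C 4, N 3, O 2, S 2, halogen 1):
  atom 1: Cl (halogen, monovalent) → 0 H
  atom 2: C with explicit H count 0
  atom 3: O, bond orders sum to 2 (valence 2) → 0 H
  atom 4: C, bond orders sum to 3 (valence 4) → 1 H
  atom 5: C, bond orders sum to 4 (valence 4) → 0 H
  atom 6: Br (halogen, monovalent) → 0 H
  atom 7: C, bond orders sum to 4 (valence 4) → 0 H
  atom 8: O, bond orders sum to 1 (valence 2) → 1 H
Totals → C:4, H:2, Br:1, Cl:1, O:2.

C4H2BrClO2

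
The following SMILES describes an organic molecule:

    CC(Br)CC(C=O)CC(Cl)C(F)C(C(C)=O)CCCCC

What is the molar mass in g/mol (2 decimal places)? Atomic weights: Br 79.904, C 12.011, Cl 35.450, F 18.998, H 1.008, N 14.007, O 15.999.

First, the molecular formula is C16H27BrClFO2 (counting implicit H from valence).
  Br: 1 × 79.904 = 79.904
  C: 16 × 12.011 = 192.176
  Cl: 1 × 35.450 = 35.450
  F: 1 × 18.998 = 18.998
  H: 27 × 1.008 = 27.216
  O: 2 × 15.999 = 31.998
Sum: 1×79.904 + 16×12.011 + 1×35.450 + 1×18.998 + 27×1.008 + 2×15.999 = 385.742 → 385.74 g/mol.

385.74 g/mol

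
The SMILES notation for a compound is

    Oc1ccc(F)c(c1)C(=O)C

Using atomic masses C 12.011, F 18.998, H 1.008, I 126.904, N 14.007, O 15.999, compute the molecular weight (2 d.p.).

First, the molecular formula is C8H7FO2 (counting implicit H from valence).
  C: 8 × 12.011 = 96.088
  F: 1 × 18.998 = 18.998
  H: 7 × 1.008 = 7.056
  O: 2 × 15.999 = 31.998
Sum: 8×12.011 + 1×18.998 + 7×1.008 + 2×15.999 = 154.140 → 154.14 g/mol.

154.14 g/mol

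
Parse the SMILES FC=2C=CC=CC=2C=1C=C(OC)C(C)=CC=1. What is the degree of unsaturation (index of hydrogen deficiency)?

Degree of unsaturation = (number of rings) + (number of π bonds).
Ring closures in the SMILES: 2.
π bonds: 6 double bonds (each 1 DoU) → 6 DoU from unsaturation.
Total DoU = 2 + 6 = 8.

8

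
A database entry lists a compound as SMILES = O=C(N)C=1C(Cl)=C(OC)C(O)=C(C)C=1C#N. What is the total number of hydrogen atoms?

9

Walk through each heavy atom and fill implicit hydrogens from standard valence (C 4, N 3, O 2, S 2, halogen 1):
  atom 1: O, bond orders sum to 2 (valence 2) → 0 H
  atom 2: C, bond orders sum to 4 (valence 4) → 0 H
  atom 3: N, bond orders sum to 1 (valence 3) → 2 H
  atom 4: C, bond orders sum to 4 (valence 4) → 0 H
  atom 5: C, bond orders sum to 4 (valence 4) → 0 H
  atom 6: Cl (halogen, monovalent) → 0 H
  atom 7: C, bond orders sum to 4 (valence 4) → 0 H
  atom 8: O, bond orders sum to 2 (valence 2) → 0 H
  atom 9: C, bond orders sum to 1 (valence 4) → 3 H
  atom 10: C, bond orders sum to 4 (valence 4) → 0 H
  atom 11: O, bond orders sum to 1 (valence 2) → 1 H
  atom 12: C, bond orders sum to 4 (valence 4) → 0 H
  atom 13: C, bond orders sum to 1 (valence 4) → 3 H
  atom 14: C, bond orders sum to 4 (valence 4) → 0 H
  atom 15: C, bond orders sum to 4 (valence 4) → 0 H
  atom 16: N, bond orders sum to 3 (valence 3) → 0 H
Total hydrogens: 9.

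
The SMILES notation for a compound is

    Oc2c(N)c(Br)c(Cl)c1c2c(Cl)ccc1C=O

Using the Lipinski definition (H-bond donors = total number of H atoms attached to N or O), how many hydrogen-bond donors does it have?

3

Donors: find every N or O and count the H atoms it carries.
  atom 1 (O): bond orders sum to 1 → 1 H
  atom 4 (N): bond orders sum to 1 → 2 H
  atom 17 (O): bond orders sum to 2 → 0 H
Lipinski HBD = 3.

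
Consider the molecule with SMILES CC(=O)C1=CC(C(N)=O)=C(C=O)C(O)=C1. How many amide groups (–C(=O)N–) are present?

The amide motif appears at heavy-atom position 7 in the SMILES.
Other groups present: 1 aldehyde, 1 hydroxyl, 1 ketone.
Amide count: 1.

1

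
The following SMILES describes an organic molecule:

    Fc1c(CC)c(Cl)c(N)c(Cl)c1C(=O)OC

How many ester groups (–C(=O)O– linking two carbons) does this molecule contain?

The ester motif appears at heavy-atom position 13 in the SMILES.
Other groups present: 1 primary amine.
Ester count: 1.

1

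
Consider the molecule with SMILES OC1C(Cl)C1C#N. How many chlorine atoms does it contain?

1

Scan the SMILES for Cl atoms (remember two-letter symbols like Cl and Br are single atoms).
Chlorine count: 1.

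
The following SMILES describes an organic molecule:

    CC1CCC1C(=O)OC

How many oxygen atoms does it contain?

2

Scan the SMILES for O atoms (remember two-letter symbols like Cl and Br are single atoms).
Oxygen count: 2.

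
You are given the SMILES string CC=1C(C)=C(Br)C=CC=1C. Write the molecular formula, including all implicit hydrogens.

C9H11Br

Walk through each heavy atom and fill implicit hydrogens from standard valence (C 4, N 3, O 2, S 2, halogen 1):
  atom 1: C, bond orders sum to 1 (valence 4) → 3 H
  atom 2: C, bond orders sum to 4 (valence 4) → 0 H
  atom 3: C, bond orders sum to 4 (valence 4) → 0 H
  atom 4: C, bond orders sum to 1 (valence 4) → 3 H
  atom 5: C, bond orders sum to 4 (valence 4) → 0 H
  atom 6: Br (halogen, monovalent) → 0 H
  atom 7: C, bond orders sum to 3 (valence 4) → 1 H
  atom 8: C, bond orders sum to 3 (valence 4) → 1 H
  atom 9: C, bond orders sum to 4 (valence 4) → 0 H
  atom 10: C, bond orders sum to 1 (valence 4) → 3 H
Totals → C:9, H:11, Br:1.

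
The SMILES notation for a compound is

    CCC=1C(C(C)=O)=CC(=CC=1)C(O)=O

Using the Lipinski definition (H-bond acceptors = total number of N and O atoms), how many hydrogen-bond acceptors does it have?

3

N atoms: 0; O atoms: 3.
Lipinski HBA = 0 + 3 = 3.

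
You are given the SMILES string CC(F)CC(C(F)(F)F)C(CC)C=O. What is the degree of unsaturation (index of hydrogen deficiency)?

1

Molecular formula: C9H14F4O.
DoU = (2C + 2 + N − H − X) / 2, where X is the halogen count and O/S are ignored.
    = (2·9 + 2 + 0 − 14 − 4) / 2 = 2 / 2 = 1.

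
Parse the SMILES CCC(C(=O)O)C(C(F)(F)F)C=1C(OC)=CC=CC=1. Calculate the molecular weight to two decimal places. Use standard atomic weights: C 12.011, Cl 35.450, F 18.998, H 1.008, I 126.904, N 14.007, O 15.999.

276.25 g/mol

First, the molecular formula is C13H15F3O3 (counting implicit H from valence).
  C: 13 × 12.011 = 156.143
  F: 3 × 18.998 = 56.994
  H: 15 × 1.008 = 15.120
  O: 3 × 15.999 = 47.997
Sum: 13×12.011 + 3×18.998 + 15×1.008 + 3×15.999 = 276.254 → 276.25 g/mol.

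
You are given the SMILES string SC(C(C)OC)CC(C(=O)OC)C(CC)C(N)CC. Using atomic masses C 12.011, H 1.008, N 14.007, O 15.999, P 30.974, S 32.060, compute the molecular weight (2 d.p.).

291.45 g/mol

First, the molecular formula is C14H29NO3S (counting implicit H from valence).
  C: 14 × 12.011 = 168.154
  H: 29 × 1.008 = 29.232
  N: 1 × 14.007 = 14.007
  O: 3 × 15.999 = 47.997
  S: 1 × 32.060 = 32.060
Sum: 14×12.011 + 29×1.008 + 1×14.007 + 3×15.999 + 1×32.060 = 291.450 → 291.45 g/mol.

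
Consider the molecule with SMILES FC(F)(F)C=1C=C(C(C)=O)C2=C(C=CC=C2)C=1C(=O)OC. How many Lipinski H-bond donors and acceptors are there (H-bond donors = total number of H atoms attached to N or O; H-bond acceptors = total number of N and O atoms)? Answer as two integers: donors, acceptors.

0, 3

Donors: find every N or O and count the H atoms it carries.
  atom 10 (O): bond orders sum to 2 → 0 H
  atom 19 (O): bond orders sum to 2 → 0 H
  atom 20 (O): bond orders sum to 2 → 0 H
Lipinski HBD = 0.
Acceptors: N atoms = 0, O atoms = 3 → HBA = 3.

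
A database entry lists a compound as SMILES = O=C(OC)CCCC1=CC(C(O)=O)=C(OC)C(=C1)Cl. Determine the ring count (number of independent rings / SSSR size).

In SMILES, each pair of matching ring-closure digits denotes one ring-closing bond; the number of such bonds equals the number of independent rings.
Ring-closure bonds here: 1.

1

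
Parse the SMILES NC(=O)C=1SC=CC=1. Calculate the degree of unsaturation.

Degree of unsaturation = (number of rings) + (number of π bonds).
Ring closures in the SMILES: 1.
π bonds: 3 double bonds (each 1 DoU) → 3 DoU from unsaturation.
Total DoU = 1 + 3 = 4.

4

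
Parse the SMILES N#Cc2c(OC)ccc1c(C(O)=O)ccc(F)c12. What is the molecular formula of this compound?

Walk through each heavy atom and fill implicit hydrogens from standard valence (C 4, N 3, O 2, S 2, halogen 1); for lowercase aromatic atoms, an aromatic c carries 1 H when it has two neighbours and 0 H with three, and aromatic n carries 0 H:
  atom 1: N, bond orders sum to 3 (valence 3) → 0 H
  atom 2: C, bond orders sum to 4 (valence 4) → 0 H
  atom 3: aromatic c, 3 neighbours → 0 H
  atom 4: aromatic c, 3 neighbours → 0 H
  atom 5: O, bond orders sum to 2 (valence 2) → 0 H
  atom 6: C, bond orders sum to 1 (valence 4) → 3 H
  atom 7: aromatic c, 2 neighbours → 1 H
  atom 8: aromatic c, 2 neighbours → 1 H
  atom 9: aromatic c, 3 neighbours → 0 H
  atom 10: aromatic c, 3 neighbours → 0 H
  atom 11: C, bond orders sum to 4 (valence 4) → 0 H
  atom 12: O, bond orders sum to 1 (valence 2) → 1 H
  atom 13: O, bond orders sum to 2 (valence 2) → 0 H
  atom 14: aromatic c, 2 neighbours → 1 H
  atom 15: aromatic c, 2 neighbours → 1 H
  atom 16: aromatic c, 3 neighbours → 0 H
  atom 17: F (halogen, monovalent) → 0 H
  atom 18: aromatic c, 3 neighbours → 0 H
Totals → C:13, H:8, F:1, N:1, O:3.

C13H8FNO3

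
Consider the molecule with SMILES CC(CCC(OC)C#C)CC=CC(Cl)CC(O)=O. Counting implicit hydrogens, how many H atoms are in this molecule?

Walk through each heavy atom and fill implicit hydrogens from standard valence (C 4, N 3, O 2, S 2, halogen 1):
  atom 1: C, bond orders sum to 1 (valence 4) → 3 H
  atom 2: C, bond orders sum to 3 (valence 4) → 1 H
  atom 3: C, bond orders sum to 2 (valence 4) → 2 H
  atom 4: C, bond orders sum to 2 (valence 4) → 2 H
  atom 5: C, bond orders sum to 3 (valence 4) → 1 H
  atom 6: O, bond orders sum to 2 (valence 2) → 0 H
  atom 7: C, bond orders sum to 1 (valence 4) → 3 H
  atom 8: C, bond orders sum to 4 (valence 4) → 0 H
  atom 9: C, bond orders sum to 3 (valence 4) → 1 H
  atom 10: C, bond orders sum to 2 (valence 4) → 2 H
  atom 11: C, bond orders sum to 3 (valence 4) → 1 H
  atom 12: C, bond orders sum to 3 (valence 4) → 1 H
  atom 13: C, bond orders sum to 3 (valence 4) → 1 H
  atom 14: Cl (halogen, monovalent) → 0 H
  atom 15: C, bond orders sum to 2 (valence 4) → 2 H
  atom 16: C, bond orders sum to 4 (valence 4) → 0 H
  atom 17: O, bond orders sum to 1 (valence 2) → 1 H
  atom 18: O, bond orders sum to 2 (valence 2) → 0 H
Total hydrogens: 21.

21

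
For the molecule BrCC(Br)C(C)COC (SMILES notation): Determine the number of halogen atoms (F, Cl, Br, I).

2

Halogen atoms appear at heavy-atom positions 1, 4 (2×Br).
Other groups present: 1 ether.
Halogen count: 2.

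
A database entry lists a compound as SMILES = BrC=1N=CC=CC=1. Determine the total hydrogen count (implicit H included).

Walk through each heavy atom and fill implicit hydrogens from standard valence (C 4, N 3, O 2, S 2, halogen 1):
  atom 1: Br (halogen, monovalent) → 0 H
  atom 2: C, bond orders sum to 4 (valence 4) → 0 H
  atom 3: N, bond orders sum to 3 (valence 3) → 0 H
  atom 4: C, bond orders sum to 3 (valence 4) → 1 H
  atom 5: C, bond orders sum to 3 (valence 4) → 1 H
  atom 6: C, bond orders sum to 3 (valence 4) → 1 H
  atom 7: C, bond orders sum to 3 (valence 4) → 1 H
Total hydrogens: 4.

4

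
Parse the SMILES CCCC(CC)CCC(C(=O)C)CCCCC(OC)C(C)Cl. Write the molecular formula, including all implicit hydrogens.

C19H37ClO2

Walk through each heavy atom and fill implicit hydrogens from standard valence (C 4, N 3, O 2, S 2, halogen 1):
  atom 1: C, bond orders sum to 1 (valence 4) → 3 H
  atom 2: C, bond orders sum to 2 (valence 4) → 2 H
  atom 3: C, bond orders sum to 2 (valence 4) → 2 H
  atom 4: C, bond orders sum to 3 (valence 4) → 1 H
  atom 5: C, bond orders sum to 2 (valence 4) → 2 H
  atom 6: C, bond orders sum to 1 (valence 4) → 3 H
  atom 7: C, bond orders sum to 2 (valence 4) → 2 H
  atom 8: C, bond orders sum to 2 (valence 4) → 2 H
  atom 9: C, bond orders sum to 3 (valence 4) → 1 H
  atom 10: C, bond orders sum to 4 (valence 4) → 0 H
  atom 11: O, bond orders sum to 2 (valence 2) → 0 H
  atom 12: C, bond orders sum to 1 (valence 4) → 3 H
  atom 13: C, bond orders sum to 2 (valence 4) → 2 H
  atom 14: C, bond orders sum to 2 (valence 4) → 2 H
  atom 15: C, bond orders sum to 2 (valence 4) → 2 H
  atom 16: C, bond orders sum to 2 (valence 4) → 2 H
  atom 17: C, bond orders sum to 3 (valence 4) → 1 H
  atom 18: O, bond orders sum to 2 (valence 2) → 0 H
  atom 19: C, bond orders sum to 1 (valence 4) → 3 H
  atom 20: C, bond orders sum to 3 (valence 4) → 1 H
  atom 21: C, bond orders sum to 1 (valence 4) → 3 H
  atom 22: Cl (halogen, monovalent) → 0 H
Totals → C:19, H:37, Cl:1, O:2.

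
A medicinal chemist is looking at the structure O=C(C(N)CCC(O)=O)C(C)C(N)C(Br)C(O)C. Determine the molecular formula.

Walk through each heavy atom and fill implicit hydrogens from standard valence (C 4, N 3, O 2, S 2, halogen 1):
  atom 1: O, bond orders sum to 2 (valence 2) → 0 H
  atom 2: C, bond orders sum to 4 (valence 4) → 0 H
  atom 3: C, bond orders sum to 3 (valence 4) → 1 H
  atom 4: N, bond orders sum to 1 (valence 3) → 2 H
  atom 5: C, bond orders sum to 2 (valence 4) → 2 H
  atom 6: C, bond orders sum to 2 (valence 4) → 2 H
  atom 7: C, bond orders sum to 4 (valence 4) → 0 H
  atom 8: O, bond orders sum to 1 (valence 2) → 1 H
  atom 9: O, bond orders sum to 2 (valence 2) → 0 H
  atom 10: C, bond orders sum to 3 (valence 4) → 1 H
  atom 11: C, bond orders sum to 1 (valence 4) → 3 H
  atom 12: C, bond orders sum to 3 (valence 4) → 1 H
  atom 13: N, bond orders sum to 1 (valence 3) → 2 H
  atom 14: C, bond orders sum to 3 (valence 4) → 1 H
  atom 15: Br (halogen, monovalent) → 0 H
  atom 16: C, bond orders sum to 3 (valence 4) → 1 H
  atom 17: O, bond orders sum to 1 (valence 2) → 1 H
  atom 18: C, bond orders sum to 1 (valence 4) → 3 H
Totals → C:11, H:21, Br:1, N:2, O:4.
In Hill order: C11H21BrN2O4.

C11H21BrN2O4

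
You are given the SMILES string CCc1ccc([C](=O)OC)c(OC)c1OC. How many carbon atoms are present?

Count every carbon token in the SMILES (each C, including those in ring-closure positions and inside branches).
Carbon count: 12.

12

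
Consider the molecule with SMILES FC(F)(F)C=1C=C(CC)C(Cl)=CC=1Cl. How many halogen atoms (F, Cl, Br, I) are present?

Halogen atoms appear at heavy-atom positions 1, 3, 4, 11, 14 (2×Cl, 3×F).
Halogen count: 5.

5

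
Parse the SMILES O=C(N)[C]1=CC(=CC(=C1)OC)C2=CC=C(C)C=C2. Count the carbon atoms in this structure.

15

Count every carbon token in the SMILES (each C, including those in ring-closure positions and inside branches).
Carbon count: 15.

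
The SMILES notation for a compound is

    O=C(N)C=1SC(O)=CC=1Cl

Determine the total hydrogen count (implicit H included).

Walk through each heavy atom and fill implicit hydrogens from standard valence (C 4, N 3, O 2, S 2, halogen 1):
  atom 1: O, bond orders sum to 2 (valence 2) → 0 H
  atom 2: C, bond orders sum to 4 (valence 4) → 0 H
  atom 3: N, bond orders sum to 1 (valence 3) → 2 H
  atom 4: C, bond orders sum to 4 (valence 4) → 0 H
  atom 5: S, bond orders sum to 2 (valence 2) → 0 H
  atom 6: C, bond orders sum to 4 (valence 4) → 0 H
  atom 7: O, bond orders sum to 1 (valence 2) → 1 H
  atom 8: C, bond orders sum to 3 (valence 4) → 1 H
  atom 9: C, bond orders sum to 4 (valence 4) → 0 H
  atom 10: Cl (halogen, monovalent) → 0 H
Total hydrogens: 4.

4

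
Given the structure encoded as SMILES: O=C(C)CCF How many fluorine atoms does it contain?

Scan the SMILES for F atoms (remember two-letter symbols like Cl and Br are single atoms).
Fluorine count: 1.

1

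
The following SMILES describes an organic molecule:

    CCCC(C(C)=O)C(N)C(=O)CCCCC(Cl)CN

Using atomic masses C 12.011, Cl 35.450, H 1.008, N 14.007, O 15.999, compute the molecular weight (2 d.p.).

290.83 g/mol

First, the molecular formula is C14H27ClN2O2 (counting implicit H from valence).
  C: 14 × 12.011 = 168.154
  Cl: 1 × 35.450 = 35.450
  H: 27 × 1.008 = 27.216
  N: 2 × 14.007 = 28.014
  O: 2 × 15.999 = 31.998
Sum: 14×12.011 + 1×35.450 + 27×1.008 + 2×14.007 + 2×15.999 = 290.832 → 290.83 g/mol.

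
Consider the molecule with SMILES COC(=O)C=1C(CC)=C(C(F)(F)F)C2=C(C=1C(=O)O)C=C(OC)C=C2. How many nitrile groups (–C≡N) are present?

Scan the SMILES for the nitrile motif — none present.
Groups that are present: 1 carboxylic acid, 1 ester, 1 ether.

0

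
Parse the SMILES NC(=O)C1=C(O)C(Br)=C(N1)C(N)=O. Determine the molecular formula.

C6H6BrN3O3

Walk through each heavy atom and fill implicit hydrogens from standard valence (C 4, N 3, O 2, S 2, halogen 1):
  atom 1: N, bond orders sum to 1 (valence 3) → 2 H
  atom 2: C, bond orders sum to 4 (valence 4) → 0 H
  atom 3: O, bond orders sum to 2 (valence 2) → 0 H
  atom 4: C, bond orders sum to 4 (valence 4) → 0 H
  atom 5: C, bond orders sum to 4 (valence 4) → 0 H
  atom 6: O, bond orders sum to 1 (valence 2) → 1 H
  atom 7: C, bond orders sum to 4 (valence 4) → 0 H
  atom 8: Br (halogen, monovalent) → 0 H
  atom 9: C, bond orders sum to 4 (valence 4) → 0 H
  atom 10: N, bond orders sum to 2 (valence 3) → 1 H
  atom 11: C, bond orders sum to 4 (valence 4) → 0 H
  atom 12: N, bond orders sum to 1 (valence 3) → 2 H
  atom 13: O, bond orders sum to 2 (valence 2) → 0 H
Totals → C:6, H:6, Br:1, N:3, O:3.
In Hill order: C6H6BrN3O3.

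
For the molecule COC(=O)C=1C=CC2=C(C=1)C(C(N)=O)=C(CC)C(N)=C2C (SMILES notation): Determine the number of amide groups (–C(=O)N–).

1

The amide motif appears at heavy-atom position 12 in the SMILES.
Other groups present: 1 ester, 1 primary amine.
Amide count: 1.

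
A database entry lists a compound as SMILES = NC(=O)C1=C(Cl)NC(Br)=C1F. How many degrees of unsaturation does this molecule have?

4

Degree of unsaturation = (number of rings) + (number of π bonds).
Ring closures in the SMILES: 1.
π bonds: 3 double bonds (each 1 DoU) → 3 DoU from unsaturation.
Total DoU = 1 + 3 = 4.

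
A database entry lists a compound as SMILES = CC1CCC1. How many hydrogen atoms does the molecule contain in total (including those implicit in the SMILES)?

Walk through each heavy atom and fill implicit hydrogens from standard valence (C 4, N 3, O 2, S 2, halogen 1):
  atom 1: C, bond orders sum to 1 (valence 4) → 3 H
  atom 2: C, bond orders sum to 3 (valence 4) → 1 H
  atom 3: C, bond orders sum to 2 (valence 4) → 2 H
  atom 4: C, bond orders sum to 2 (valence 4) → 2 H
  atom 5: C, bond orders sum to 2 (valence 4) → 2 H
Total hydrogens: 10.

10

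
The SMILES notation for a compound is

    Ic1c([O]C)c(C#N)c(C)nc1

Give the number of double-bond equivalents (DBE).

6

Molecular formula: C8H7IN2O.
DoU = (2C + 2 + N − H − X) / 2, where X is the halogen count and O/S are ignored.
    = (2·8 + 2 + 2 − 7 − 1) / 2 = 12 / 2 = 6.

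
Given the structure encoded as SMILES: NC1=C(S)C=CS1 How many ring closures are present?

1

In SMILES, each pair of matching ring-closure digits denotes one ring-closing bond; the number of such bonds equals the number of independent rings.
Ring-closure bonds here: 1.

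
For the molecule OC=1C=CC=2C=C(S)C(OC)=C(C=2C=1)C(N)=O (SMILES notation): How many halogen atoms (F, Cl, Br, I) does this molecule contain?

0

Scan the SMILES for the halogen motif — none present.
Groups that are present: 1 amide, 1 ether, 1 hydroxyl, 1 thiol.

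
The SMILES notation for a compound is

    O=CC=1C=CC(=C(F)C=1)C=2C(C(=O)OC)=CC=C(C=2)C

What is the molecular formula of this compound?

C16H13FO3

Walk through each heavy atom and fill implicit hydrogens from standard valence (C 4, N 3, O 2, S 2, halogen 1):
  atom 1: O, bond orders sum to 2 (valence 2) → 0 H
  atom 2: C, bond orders sum to 3 (valence 4) → 1 H
  atom 3: C, bond orders sum to 4 (valence 4) → 0 H
  atom 4: C, bond orders sum to 3 (valence 4) → 1 H
  atom 5: C, bond orders sum to 3 (valence 4) → 1 H
  atom 6: C, bond orders sum to 4 (valence 4) → 0 H
  atom 7: C, bond orders sum to 4 (valence 4) → 0 H
  atom 8: F (halogen, monovalent) → 0 H
  atom 9: C, bond orders sum to 3 (valence 4) → 1 H
  atom 10: C, bond orders sum to 4 (valence 4) → 0 H
  atom 11: C, bond orders sum to 4 (valence 4) → 0 H
  atom 12: C, bond orders sum to 4 (valence 4) → 0 H
  atom 13: O, bond orders sum to 2 (valence 2) → 0 H
  atom 14: O, bond orders sum to 2 (valence 2) → 0 H
  atom 15: C, bond orders sum to 1 (valence 4) → 3 H
  atom 16: C, bond orders sum to 3 (valence 4) → 1 H
  atom 17: C, bond orders sum to 3 (valence 4) → 1 H
  atom 18: C, bond orders sum to 4 (valence 4) → 0 H
  atom 19: C, bond orders sum to 3 (valence 4) → 1 H
  atom 20: C, bond orders sum to 1 (valence 4) → 3 H
Totals → C:16, H:13, F:1, O:3.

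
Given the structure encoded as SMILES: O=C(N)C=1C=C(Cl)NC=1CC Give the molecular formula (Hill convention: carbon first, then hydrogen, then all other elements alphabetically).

Walk through each heavy atom and fill implicit hydrogens from standard valence (C 4, N 3, O 2, S 2, halogen 1):
  atom 1: O, bond orders sum to 2 (valence 2) → 0 H
  atom 2: C, bond orders sum to 4 (valence 4) → 0 H
  atom 3: N, bond orders sum to 1 (valence 3) → 2 H
  atom 4: C, bond orders sum to 4 (valence 4) → 0 H
  atom 5: C, bond orders sum to 3 (valence 4) → 1 H
  atom 6: C, bond orders sum to 4 (valence 4) → 0 H
  atom 7: Cl (halogen, monovalent) → 0 H
  atom 8: N, bond orders sum to 2 (valence 3) → 1 H
  atom 9: C, bond orders sum to 4 (valence 4) → 0 H
  atom 10: C, bond orders sum to 2 (valence 4) → 2 H
  atom 11: C, bond orders sum to 1 (valence 4) → 3 H
Totals → C:7, H:9, Cl:1, N:2, O:1.

C7H9ClN2O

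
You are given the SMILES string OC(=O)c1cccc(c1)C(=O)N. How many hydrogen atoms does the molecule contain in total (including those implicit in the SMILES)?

Walk through each heavy atom and fill implicit hydrogens from standard valence (C 4, N 3, O 2, S 2, halogen 1); for lowercase aromatic atoms, an aromatic c carries 1 H when it has two neighbours and 0 H with three, and aromatic n carries 0 H:
  atom 1: O, bond orders sum to 1 (valence 2) → 1 H
  atom 2: C, bond orders sum to 4 (valence 4) → 0 H
  atom 3: O, bond orders sum to 2 (valence 2) → 0 H
  atom 4: aromatic c, 3 neighbours → 0 H
  atom 5: aromatic c, 2 neighbours → 1 H
  atom 6: aromatic c, 2 neighbours → 1 H
  atom 7: aromatic c, 2 neighbours → 1 H
  atom 8: aromatic c, 3 neighbours → 0 H
  atom 9: aromatic c, 2 neighbours → 1 H
  atom 10: C, bond orders sum to 4 (valence 4) → 0 H
  atom 11: O, bond orders sum to 2 (valence 2) → 0 H
  atom 12: N, bond orders sum to 1 (valence 3) → 2 H
Total hydrogens: 7.

7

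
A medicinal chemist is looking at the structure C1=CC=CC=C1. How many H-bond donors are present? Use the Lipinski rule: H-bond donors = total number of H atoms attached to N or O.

Donors: find every N or O and count the H atoms it carries.
  (no N or O atoms present)
Lipinski HBD = 0.

0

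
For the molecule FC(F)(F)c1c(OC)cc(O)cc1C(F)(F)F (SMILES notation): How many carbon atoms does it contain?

9

Count every carbon token in the SMILES (each C, including those in ring-closure positions and inside branches).
Carbon count: 9.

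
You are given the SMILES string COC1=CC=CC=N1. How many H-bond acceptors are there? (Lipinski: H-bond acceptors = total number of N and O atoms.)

2

N atoms: 1; O atoms: 1.
Lipinski HBA = 1 + 1 = 2.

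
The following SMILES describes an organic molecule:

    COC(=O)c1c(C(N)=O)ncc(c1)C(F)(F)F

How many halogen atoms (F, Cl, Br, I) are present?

Halogen atoms appear at heavy-atom positions 15, 16, 17 (3×F).
Other groups present: 1 amide, 1 ester.
Halogen count: 3.

3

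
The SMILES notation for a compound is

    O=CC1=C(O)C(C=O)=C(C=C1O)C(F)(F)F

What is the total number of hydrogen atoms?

5

Walk through each heavy atom and fill implicit hydrogens from standard valence (C 4, N 3, O 2, S 2, halogen 1):
  atom 1: O, bond orders sum to 2 (valence 2) → 0 H
  atom 2: C, bond orders sum to 3 (valence 4) → 1 H
  atom 3: C, bond orders sum to 4 (valence 4) → 0 H
  atom 4: C, bond orders sum to 4 (valence 4) → 0 H
  atom 5: O, bond orders sum to 1 (valence 2) → 1 H
  atom 6: C, bond orders sum to 4 (valence 4) → 0 H
  atom 7: C, bond orders sum to 3 (valence 4) → 1 H
  atom 8: O, bond orders sum to 2 (valence 2) → 0 H
  atom 9: C, bond orders sum to 4 (valence 4) → 0 H
  atom 10: C, bond orders sum to 3 (valence 4) → 1 H
  atom 11: C, bond orders sum to 4 (valence 4) → 0 H
  atom 12: O, bond orders sum to 1 (valence 2) → 1 H
  atom 13: C, bond orders sum to 4 (valence 4) → 0 H
  atom 14: F (halogen, monovalent) → 0 H
  atom 15: F (halogen, monovalent) → 0 H
  atom 16: F (halogen, monovalent) → 0 H
Total hydrogens: 5.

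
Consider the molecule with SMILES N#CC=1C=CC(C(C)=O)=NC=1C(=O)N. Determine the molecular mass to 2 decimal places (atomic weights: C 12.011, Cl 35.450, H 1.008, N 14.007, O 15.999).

189.17 g/mol

First, the molecular formula is C9H7N3O2 (counting implicit H from valence).
  C: 9 × 12.011 = 108.099
  H: 7 × 1.008 = 7.056
  N: 3 × 14.007 = 42.021
  O: 2 × 15.999 = 31.998
Sum: 9×12.011 + 7×1.008 + 3×14.007 + 2×15.999 = 189.174 → 189.17 g/mol.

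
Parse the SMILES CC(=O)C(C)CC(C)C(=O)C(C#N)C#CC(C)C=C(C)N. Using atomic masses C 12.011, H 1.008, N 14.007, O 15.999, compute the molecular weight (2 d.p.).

288.39 g/mol

First, the molecular formula is C17H24N2O2 (counting implicit H from valence).
  C: 17 × 12.011 = 204.187
  H: 24 × 1.008 = 24.192
  N: 2 × 14.007 = 28.014
  O: 2 × 15.999 = 31.998
Sum: 17×12.011 + 24×1.008 + 2×14.007 + 2×15.999 = 288.391 → 288.39 g/mol.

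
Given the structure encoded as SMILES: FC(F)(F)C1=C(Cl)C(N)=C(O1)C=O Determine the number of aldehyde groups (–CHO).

1

The aldehyde motif appears at heavy-atom position 12 in the SMILES.
Other groups present: 1 primary amine.
Aldehyde count: 1.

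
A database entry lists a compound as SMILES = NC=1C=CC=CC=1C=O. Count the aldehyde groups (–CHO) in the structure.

1

The aldehyde motif appears at heavy-atom position 8 in the SMILES.
Other groups present: 1 primary amine.
Aldehyde count: 1.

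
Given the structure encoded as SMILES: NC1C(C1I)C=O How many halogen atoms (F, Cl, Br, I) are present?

1

Halogen atoms appear at heavy-atom position 5 (1×I).
Other groups present: 1 aldehyde, 1 primary amine.
Halogen count: 1.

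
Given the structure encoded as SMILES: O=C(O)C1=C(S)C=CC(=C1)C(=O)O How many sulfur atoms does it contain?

Scan the SMILES for S atoms (remember two-letter symbols like Cl and Br are single atoms).
Sulfur count: 1.

1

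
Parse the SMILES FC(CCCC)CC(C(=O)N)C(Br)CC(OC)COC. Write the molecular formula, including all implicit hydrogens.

C14H27BrFNO3

Walk through each heavy atom and fill implicit hydrogens from standard valence (C 4, N 3, O 2, S 2, halogen 1):
  atom 1: F (halogen, monovalent) → 0 H
  atom 2: C, bond orders sum to 3 (valence 4) → 1 H
  atom 3: C, bond orders sum to 2 (valence 4) → 2 H
  atom 4: C, bond orders sum to 2 (valence 4) → 2 H
  atom 5: C, bond orders sum to 2 (valence 4) → 2 H
  atom 6: C, bond orders sum to 1 (valence 4) → 3 H
  atom 7: C, bond orders sum to 2 (valence 4) → 2 H
  atom 8: C, bond orders sum to 3 (valence 4) → 1 H
  atom 9: C, bond orders sum to 4 (valence 4) → 0 H
  atom 10: O, bond orders sum to 2 (valence 2) → 0 H
  atom 11: N, bond orders sum to 1 (valence 3) → 2 H
  atom 12: C, bond orders sum to 3 (valence 4) → 1 H
  atom 13: Br (halogen, monovalent) → 0 H
  atom 14: C, bond orders sum to 2 (valence 4) → 2 H
  atom 15: C, bond orders sum to 3 (valence 4) → 1 H
  atom 16: O, bond orders sum to 2 (valence 2) → 0 H
  atom 17: C, bond orders sum to 1 (valence 4) → 3 H
  atom 18: C, bond orders sum to 2 (valence 4) → 2 H
  atom 19: O, bond orders sum to 2 (valence 2) → 0 H
  atom 20: C, bond orders sum to 1 (valence 4) → 3 H
Totals → C:14, H:27, Br:1, F:1, N:1, O:3.
In Hill order: C14H27BrFNO3.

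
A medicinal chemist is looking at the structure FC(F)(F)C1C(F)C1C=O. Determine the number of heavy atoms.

10

Every atom symbol written in the SMILES (organic subset) is one heavy atom; implicit H are not written.
Heavy atoms by element → C:5, F:4, O:1.
Total: 10.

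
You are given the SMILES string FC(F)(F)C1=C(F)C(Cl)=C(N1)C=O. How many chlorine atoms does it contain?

1

Scan the SMILES for Cl atoms (remember two-letter symbols like Cl and Br are single atoms).
Chlorine count: 1.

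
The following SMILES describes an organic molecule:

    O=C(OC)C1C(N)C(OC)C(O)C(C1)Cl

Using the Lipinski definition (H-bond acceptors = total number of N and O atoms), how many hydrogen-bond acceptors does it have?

N atoms: 1; O atoms: 4.
Lipinski HBA = 1 + 4 = 5.

5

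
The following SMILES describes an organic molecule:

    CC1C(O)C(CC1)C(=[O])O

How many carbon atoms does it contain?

7

Count every carbon token in the SMILES (each C, including those in ring-closure positions and inside branches).
Carbon count: 7.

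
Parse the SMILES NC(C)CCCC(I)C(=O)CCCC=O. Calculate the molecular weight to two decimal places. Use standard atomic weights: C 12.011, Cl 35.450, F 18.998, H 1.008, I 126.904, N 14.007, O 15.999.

325.19 g/mol

First, the molecular formula is C11H20INO2 (counting implicit H from valence).
  C: 11 × 12.011 = 132.121
  H: 20 × 1.008 = 20.160
  I: 1 × 126.904 = 126.904
  N: 1 × 14.007 = 14.007
  O: 2 × 15.999 = 31.998
Sum: 11×12.011 + 20×1.008 + 1×126.904 + 1×14.007 + 2×15.999 = 325.190 → 325.19 g/mol.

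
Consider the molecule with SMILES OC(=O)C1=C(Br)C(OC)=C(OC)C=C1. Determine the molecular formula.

C9H9BrO4

Walk through each heavy atom and fill implicit hydrogens from standard valence (C 4, N 3, O 2, S 2, halogen 1):
  atom 1: O, bond orders sum to 1 (valence 2) → 1 H
  atom 2: C, bond orders sum to 4 (valence 4) → 0 H
  atom 3: O, bond orders sum to 2 (valence 2) → 0 H
  atom 4: C, bond orders sum to 4 (valence 4) → 0 H
  atom 5: C, bond orders sum to 4 (valence 4) → 0 H
  atom 6: Br (halogen, monovalent) → 0 H
  atom 7: C, bond orders sum to 4 (valence 4) → 0 H
  atom 8: O, bond orders sum to 2 (valence 2) → 0 H
  atom 9: C, bond orders sum to 1 (valence 4) → 3 H
  atom 10: C, bond orders sum to 4 (valence 4) → 0 H
  atom 11: O, bond orders sum to 2 (valence 2) → 0 H
  atom 12: C, bond orders sum to 1 (valence 4) → 3 H
  atom 13: C, bond orders sum to 3 (valence 4) → 1 H
  atom 14: C, bond orders sum to 3 (valence 4) → 1 H
Totals → C:9, H:9, Br:1, O:4.
In Hill order: C9H9BrO4.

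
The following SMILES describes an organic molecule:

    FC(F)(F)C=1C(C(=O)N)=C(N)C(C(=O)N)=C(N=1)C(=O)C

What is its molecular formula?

Walk through each heavy atom and fill implicit hydrogens from standard valence (C 4, N 3, O 2, S 2, halogen 1):
  atom 1: F (halogen, monovalent) → 0 H
  atom 2: C, bond orders sum to 4 (valence 4) → 0 H
  atom 3: F (halogen, monovalent) → 0 H
  atom 4: F (halogen, monovalent) → 0 H
  atom 5: C, bond orders sum to 4 (valence 4) → 0 H
  atom 6: C, bond orders sum to 4 (valence 4) → 0 H
  atom 7: C, bond orders sum to 4 (valence 4) → 0 H
  atom 8: O, bond orders sum to 2 (valence 2) → 0 H
  atom 9: N, bond orders sum to 1 (valence 3) → 2 H
  atom 10: C, bond orders sum to 4 (valence 4) → 0 H
  atom 11: N, bond orders sum to 1 (valence 3) → 2 H
  atom 12: C, bond orders sum to 4 (valence 4) → 0 H
  atom 13: C, bond orders sum to 4 (valence 4) → 0 H
  atom 14: O, bond orders sum to 2 (valence 2) → 0 H
  atom 15: N, bond orders sum to 1 (valence 3) → 2 H
  atom 16: C, bond orders sum to 4 (valence 4) → 0 H
  atom 17: N, bond orders sum to 3 (valence 3) → 0 H
  atom 18: C, bond orders sum to 4 (valence 4) → 0 H
  atom 19: O, bond orders sum to 2 (valence 2) → 0 H
  atom 20: C, bond orders sum to 1 (valence 4) → 3 H
Totals → C:10, H:9, F:3, N:4, O:3.
In Hill order: C10H9F3N4O3.

C10H9F3N4O3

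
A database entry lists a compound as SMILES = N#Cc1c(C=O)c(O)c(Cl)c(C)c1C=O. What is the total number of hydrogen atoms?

6

Walk through each heavy atom and fill implicit hydrogens from standard valence (C 4, N 3, O 2, S 2, halogen 1); for lowercase aromatic atoms, an aromatic c carries 1 H when it has two neighbours and 0 H with three, and aromatic n carries 0 H:
  atom 1: N, bond orders sum to 3 (valence 3) → 0 H
  atom 2: C, bond orders sum to 4 (valence 4) → 0 H
  atom 3: aromatic c, 3 neighbours → 0 H
  atom 4: aromatic c, 3 neighbours → 0 H
  atom 5: C, bond orders sum to 3 (valence 4) → 1 H
  atom 6: O, bond orders sum to 2 (valence 2) → 0 H
  atom 7: aromatic c, 3 neighbours → 0 H
  atom 8: O, bond orders sum to 1 (valence 2) → 1 H
  atom 9: aromatic c, 3 neighbours → 0 H
  atom 10: Cl (halogen, monovalent) → 0 H
  atom 11: aromatic c, 3 neighbours → 0 H
  atom 12: C, bond orders sum to 1 (valence 4) → 3 H
  atom 13: aromatic c, 3 neighbours → 0 H
  atom 14: C, bond orders sum to 3 (valence 4) → 1 H
  atom 15: O, bond orders sum to 2 (valence 2) → 0 H
Total hydrogens: 6.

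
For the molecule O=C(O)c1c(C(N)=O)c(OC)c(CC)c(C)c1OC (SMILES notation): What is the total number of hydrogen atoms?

17

Walk through each heavy atom and fill implicit hydrogens from standard valence (C 4, N 3, O 2, S 2, halogen 1); for lowercase aromatic atoms, an aromatic c carries 1 H when it has two neighbours and 0 H with three, and aromatic n carries 0 H:
  atom 1: O, bond orders sum to 2 (valence 2) → 0 H
  atom 2: C, bond orders sum to 4 (valence 4) → 0 H
  atom 3: O, bond orders sum to 1 (valence 2) → 1 H
  atom 4: aromatic c, 3 neighbours → 0 H
  atom 5: aromatic c, 3 neighbours → 0 H
  atom 6: C, bond orders sum to 4 (valence 4) → 0 H
  atom 7: N, bond orders sum to 1 (valence 3) → 2 H
  atom 8: O, bond orders sum to 2 (valence 2) → 0 H
  atom 9: aromatic c, 3 neighbours → 0 H
  atom 10: O, bond orders sum to 2 (valence 2) → 0 H
  atom 11: C, bond orders sum to 1 (valence 4) → 3 H
  atom 12: aromatic c, 3 neighbours → 0 H
  atom 13: C, bond orders sum to 2 (valence 4) → 2 H
  atom 14: C, bond orders sum to 1 (valence 4) → 3 H
  atom 15: aromatic c, 3 neighbours → 0 H
  atom 16: C, bond orders sum to 1 (valence 4) → 3 H
  atom 17: aromatic c, 3 neighbours → 0 H
  atom 18: O, bond orders sum to 2 (valence 2) → 0 H
  atom 19: C, bond orders sum to 1 (valence 4) → 3 H
Total hydrogens: 17.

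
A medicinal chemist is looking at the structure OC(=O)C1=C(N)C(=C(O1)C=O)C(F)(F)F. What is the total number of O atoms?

Scan the SMILES for O atoms (remember two-letter symbols like Cl and Br are single atoms).
Oxygen count: 4.

4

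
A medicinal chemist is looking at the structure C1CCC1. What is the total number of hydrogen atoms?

8

Walk through each heavy atom and fill implicit hydrogens from standard valence (C 4, N 3, O 2, S 2, halogen 1):
  atom 1: C, bond orders sum to 2 (valence 4) → 2 H
  atom 2: C, bond orders sum to 2 (valence 4) → 2 H
  atom 3: C, bond orders sum to 2 (valence 4) → 2 H
  atom 4: C, bond orders sum to 2 (valence 4) → 2 H
Total hydrogens: 8.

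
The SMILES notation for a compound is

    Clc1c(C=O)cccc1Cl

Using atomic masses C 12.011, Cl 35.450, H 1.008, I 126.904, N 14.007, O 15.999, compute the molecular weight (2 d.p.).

First, the molecular formula is C7H4Cl2O (counting implicit H from valence).
  C: 7 × 12.011 = 84.077
  Cl: 2 × 35.450 = 70.900
  H: 4 × 1.008 = 4.032
  O: 1 × 15.999 = 15.999
Sum: 7×12.011 + 2×35.450 + 4×1.008 + 1×15.999 = 175.008 → 175.01 g/mol.

175.01 g/mol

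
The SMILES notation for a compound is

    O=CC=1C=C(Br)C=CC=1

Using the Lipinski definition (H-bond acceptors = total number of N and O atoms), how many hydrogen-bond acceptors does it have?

N atoms: 0; O atoms: 1.
Lipinski HBA = 0 + 1 = 1.

1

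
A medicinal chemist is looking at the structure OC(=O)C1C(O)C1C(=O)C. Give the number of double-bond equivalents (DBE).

3

Degree of unsaturation = (number of rings) + (number of π bonds).
Ring closures in the SMILES: 1.
π bonds: 2 double bonds (each 1 DoU) → 2 DoU from unsaturation.
Total DoU = 1 + 2 = 3.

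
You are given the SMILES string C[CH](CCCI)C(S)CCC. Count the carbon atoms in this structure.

9

Count every carbon token in the SMILES (each C, including those in ring-closure positions and inside branches).
Carbon count: 9.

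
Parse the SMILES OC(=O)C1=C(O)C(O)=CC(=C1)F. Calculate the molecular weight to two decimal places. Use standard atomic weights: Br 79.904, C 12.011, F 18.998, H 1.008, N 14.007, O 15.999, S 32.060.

172.11 g/mol

First, the molecular formula is C7H5FO4 (counting implicit H from valence).
  C: 7 × 12.011 = 84.077
  F: 1 × 18.998 = 18.998
  H: 5 × 1.008 = 5.040
  O: 4 × 15.999 = 63.996
Sum: 7×12.011 + 1×18.998 + 5×1.008 + 4×15.999 = 172.111 → 172.11 g/mol.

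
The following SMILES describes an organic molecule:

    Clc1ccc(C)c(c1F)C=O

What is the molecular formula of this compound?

Walk through each heavy atom and fill implicit hydrogens from standard valence (C 4, N 3, O 2, S 2, halogen 1); for lowercase aromatic atoms, an aromatic c carries 1 H when it has two neighbours and 0 H with three, and aromatic n carries 0 H:
  atom 1: Cl (halogen, monovalent) → 0 H
  atom 2: aromatic c, 3 neighbours → 0 H
  atom 3: aromatic c, 2 neighbours → 1 H
  atom 4: aromatic c, 2 neighbours → 1 H
  atom 5: aromatic c, 3 neighbours → 0 H
  atom 6: C, bond orders sum to 1 (valence 4) → 3 H
  atom 7: aromatic c, 3 neighbours → 0 H
  atom 8: aromatic c, 3 neighbours → 0 H
  atom 9: F (halogen, monovalent) → 0 H
  atom 10: C, bond orders sum to 3 (valence 4) → 1 H
  atom 11: O, bond orders sum to 2 (valence 2) → 0 H
Totals → C:8, H:6, Cl:1, F:1, O:1.
In Hill order: C8H6ClFO.

C8H6ClFO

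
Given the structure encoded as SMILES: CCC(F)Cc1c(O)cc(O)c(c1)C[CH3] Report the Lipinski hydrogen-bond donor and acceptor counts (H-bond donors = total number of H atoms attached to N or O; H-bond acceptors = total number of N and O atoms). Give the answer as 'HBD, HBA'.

2, 2

Donors: find every N or O and count the H atoms it carries.
  atom 8 (O): bond orders sum to 1 → 1 H
  atom 11 (O): bond orders sum to 1 → 1 H
Lipinski HBD = 2.
Acceptors: N atoms = 0, O atoms = 2 → HBA = 2.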